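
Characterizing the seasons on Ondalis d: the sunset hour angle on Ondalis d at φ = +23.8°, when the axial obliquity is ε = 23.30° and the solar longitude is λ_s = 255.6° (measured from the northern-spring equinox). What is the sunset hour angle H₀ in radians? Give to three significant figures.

Solar declination: sin δ = sin ε · sin λ_s = sin 23.30° × sin 255.6° = -0.38312, so δ = -22.527°.
cos H₀ = −tan φ · tan δ = −tan(+23.8°) × tan(-22.527°) = 0.1829, so H₀ = 1.3868 rad = 79.46°.

H₀ = 1.39 rad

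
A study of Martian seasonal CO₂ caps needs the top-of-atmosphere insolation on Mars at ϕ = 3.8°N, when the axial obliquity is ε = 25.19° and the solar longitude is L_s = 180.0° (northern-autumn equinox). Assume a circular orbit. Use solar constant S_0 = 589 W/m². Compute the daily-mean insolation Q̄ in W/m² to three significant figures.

Solar declination: sin δ = sin ε · sin L_s = sin 25.19° × sin 180.0° = 0.00000, so δ = +0.000°.
cos h₀ = −tan(+3.8°) tan(+0.000°) = -0.0000, h₀ = 1.5708 rad.
Bracket: h₀ sin ϕ sin δ + cos ϕ cos δ sin h₀ = 1.5708×0.06627×0.00000 + 0.99780×1.00000×1.00000 = 0.000000 + 0.997800 = 0.997800.
Q̄ = (S_0/π) × [bracket] = (589/π) × 0.997800 = 187.1 W/m².

Q̄ ≈ 187 W/m²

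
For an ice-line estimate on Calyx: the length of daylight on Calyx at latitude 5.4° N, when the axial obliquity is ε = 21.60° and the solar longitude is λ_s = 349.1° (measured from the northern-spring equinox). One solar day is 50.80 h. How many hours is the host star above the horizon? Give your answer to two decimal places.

25.29 h

Solar declination: sin δ = sin ε · sin λ_s = sin 21.60° × sin 349.1° = -0.06961, so δ = -3.992°.
cos H₀ = −tan φ · tan δ = −tan(+5.4°) × tan(-3.992°) = 0.0066, so H₀ = 1.5642 rad = 89.62°.
Daylight = 2H₀/(2π) × 50.80 h = (1.5642/π) × 50.80 = 25.29 h.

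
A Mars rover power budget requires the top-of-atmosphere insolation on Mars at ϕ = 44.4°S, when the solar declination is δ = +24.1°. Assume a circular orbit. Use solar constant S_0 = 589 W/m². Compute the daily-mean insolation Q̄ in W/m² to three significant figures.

Q̄ ≈ 50.1 W/m²

cos h₀ = −tan(-44.4°) tan(+24.100°) = 0.4380, h₀ = 1.1174 rad.
Bracket: h₀ sin ϕ sin δ + cos ϕ cos δ sin h₀ = 1.1174×-0.69966×0.40833 + 0.71447×0.91283×0.89895 = -0.319232 + 0.586286 = 0.267054.
Q̄ = (S_0/π) × [bracket] = (589/π) × 0.267054 = 50.07 W/m².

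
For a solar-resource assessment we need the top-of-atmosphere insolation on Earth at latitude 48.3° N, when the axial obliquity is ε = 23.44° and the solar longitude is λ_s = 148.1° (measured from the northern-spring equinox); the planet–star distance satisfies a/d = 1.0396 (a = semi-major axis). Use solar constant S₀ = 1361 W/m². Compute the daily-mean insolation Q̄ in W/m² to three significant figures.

Q̄ ≈ 429 W/m²

Solar declination: sin δ = sin ε · sin λ_s = sin 23.44° × sin 148.1° = 0.21021, so δ = +12.134°.
cos H₀ = −tan(+48.3°) tan(+12.134°) = -0.2413, H₀ = 1.8145 rad.
Bracket: H₀ sin φ sin δ + cos φ cos δ sin H₀ = 1.8145×0.74664×0.21021 + 0.66523×0.97766×0.97044 = 0.284788 + 0.631144 = 0.915932.
Inverse-square distance factor (a/d)² = 1.0396² = 1.080768.
Q̄ = (S₀/π) × 1.080768 × [bracket] = (1361/π) × 1.080768 × 0.915932 = 428.8 W/m².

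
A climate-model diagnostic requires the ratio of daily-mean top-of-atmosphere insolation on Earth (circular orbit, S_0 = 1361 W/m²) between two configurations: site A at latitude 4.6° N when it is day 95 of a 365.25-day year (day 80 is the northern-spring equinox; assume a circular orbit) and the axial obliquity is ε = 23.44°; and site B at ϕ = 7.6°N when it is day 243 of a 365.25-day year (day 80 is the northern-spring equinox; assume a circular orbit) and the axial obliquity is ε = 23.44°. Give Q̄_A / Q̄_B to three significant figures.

— Configuration A (ϕ=+4.6°):
Solar longitude: L_s = 360° × (95 − 80)/365.25 = 14.784°.
sin δ = sin 23.44° × sin 14.784° = 0.10151, so δ = +5.826°.
cos h₀ = −tan(+4.6°) tan(+5.826°) = -0.0082, h₀ = 1.5790 rad.
Bracket: h₀ sin ϕ sin δ + cos ϕ cos δ sin h₀ = 1.5790×0.08020×0.10151 + 0.99678×0.99483×0.99997 = 0.012855 + 0.991597 = 1.004452.
Q̄ = (S_0/π) × [bracket] = (1361/π) × 1.004452 = 435.15 W/m².
— Configuration B (ϕ=+7.6°):
Solar longitude: L_s = 360° × (243 − 80)/365.25 = 160.657°.
sin δ = sin 23.44° × sin 160.657° = 0.13176, so δ = +7.571°.
cos h₀ = −tan(+7.6°) tan(+7.571°) = -0.0177, h₀ = 1.5885 rad.
Bracket: h₀ sin ϕ sin δ + cos ϕ cos δ sin h₀ = 1.5885×0.13226×0.13176 + 0.99122×0.99128×0.99984 = 0.027682 + 0.982419 = 1.010101.
Q̄ = (S_0/π) × [bracket] = (1361/π) × 1.010101 = 437.60 W/m².
Ratio Q̄_A / Q̄_B = 435.15 / 437.60 = 0.9944.

Q̄_A / Q̄_B ≈ 0.994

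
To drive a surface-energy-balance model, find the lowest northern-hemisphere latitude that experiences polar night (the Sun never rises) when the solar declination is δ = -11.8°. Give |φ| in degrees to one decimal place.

Polar night requires cos H₀ = −tan φ tan δ ≥ 1, i.e. tan φ tan δ ≤ −1.
The boundary is |tan φ| · |tan δ| = 1, so |φ| = 90° − |δ| = 90° − 11.8° = 78.2° in the northern hemisphere.

|φ| = 78.2°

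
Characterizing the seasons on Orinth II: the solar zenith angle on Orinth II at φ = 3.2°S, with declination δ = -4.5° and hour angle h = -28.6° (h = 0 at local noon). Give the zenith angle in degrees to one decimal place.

θ_z = 28.6°

cos θ_z = sin φ sin δ + cos φ cos δ cos h = 0.004380 + 0.873912 = 0.878292.
θ_z = arccos(0.878292) = 28.6°.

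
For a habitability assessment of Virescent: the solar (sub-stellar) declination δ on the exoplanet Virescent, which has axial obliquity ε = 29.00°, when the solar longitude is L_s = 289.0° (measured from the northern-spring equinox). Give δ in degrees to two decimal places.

δ = -27.28°

sin δ = sin ε · sin L_s = sin 29.00° × sin 289.0° = -0.458397.
δ = arcsin(-0.458397) = -27.28°.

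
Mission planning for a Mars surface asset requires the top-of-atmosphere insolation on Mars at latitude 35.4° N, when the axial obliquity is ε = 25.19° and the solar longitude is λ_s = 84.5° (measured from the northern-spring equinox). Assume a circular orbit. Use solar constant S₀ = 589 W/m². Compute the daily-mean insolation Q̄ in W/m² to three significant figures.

Q̄ ≈ 218 W/m²

Solar declination: sin δ = sin ε · sin λ_s = sin 25.19° × sin 84.5° = 0.42366, so δ = +25.066°.
cos H₀ = −tan(+35.4°) tan(+25.066°) = -0.3324, H₀ = 1.9096 rad.
Bracket: H₀ sin φ sin δ + cos φ cos δ sin H₀ = 1.9096×0.57928×0.42366 + 0.81513×0.90582×0.94314 = 0.468650 + 0.696378 = 1.165028.
Q̄ = (S₀/π) × [bracket] = (589/π) × 1.165028 = 218.4 W/m².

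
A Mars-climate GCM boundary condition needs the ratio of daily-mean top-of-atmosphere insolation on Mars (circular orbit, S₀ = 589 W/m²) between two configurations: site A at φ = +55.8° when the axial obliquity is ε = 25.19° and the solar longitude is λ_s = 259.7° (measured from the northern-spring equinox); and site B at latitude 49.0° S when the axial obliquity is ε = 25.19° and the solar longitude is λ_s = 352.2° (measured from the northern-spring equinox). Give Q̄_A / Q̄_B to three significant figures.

Q̄_A / Q̄_B ≈ 0.123

— Configuration A (φ=+55.8°):
Solar declination: sin δ = sin ε · sin λ_s = sin 25.19° × sin 259.7° = -0.41876, so δ = -24.756°.
cos H₀ = −tan(+55.8°) tan(-24.756°) = 0.6786, H₀ = 0.8250 rad.
Bracket: H₀ sin φ sin δ + cos φ cos δ sin H₀ = 0.8250×0.82708×-0.41876 + 0.56208×0.90810×0.73455 = -0.285737 + 0.374933 = 0.089196.
Q̄ = (S₀/π) × [bracket] = (589/π) × 0.089196 = 16.723 W/m².
— Configuration B (φ=-49.0°):
Solar declination: sin δ = sin ε · sin λ_s = sin 25.19° × sin 352.2° = -0.05776, so δ = -3.311°.
cos H₀ = −tan(-49.0°) tan(-3.311°) = -0.0666, H₀ = 1.6374 rad.
Bracket: H₀ sin φ sin δ + cos φ cos δ sin H₀ = 1.6374×-0.75471×-0.05776 + 0.65606×0.99833×0.99778 = 0.071378 + 0.653510 = 0.724888.
Q̄ = (S₀/π) × [bracket] = (589/π) × 0.724888 = 135.91 W/m².
Ratio Q̄_A / Q̄_B = 16.723 / 135.91 = 0.1230.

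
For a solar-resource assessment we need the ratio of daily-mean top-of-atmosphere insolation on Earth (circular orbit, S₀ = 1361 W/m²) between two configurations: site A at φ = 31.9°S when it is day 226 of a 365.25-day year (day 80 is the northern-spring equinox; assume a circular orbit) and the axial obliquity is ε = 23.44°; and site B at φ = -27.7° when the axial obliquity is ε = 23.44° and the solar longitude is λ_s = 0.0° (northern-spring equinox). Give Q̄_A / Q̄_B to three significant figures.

Q̄_A / Q̄_B ≈ 0.723

— Configuration A (φ=-31.9°):
Solar longitude: λ_s = 360° × (226 − 80)/365.25 = 143.901°.
sin δ = sin 23.44° × sin 143.901° = 0.23437, so δ = +13.554°.
cos H₀ = −tan(-31.9°) tan(+13.554°) = 0.1501, H₀ = 1.4202 rad.
Bracket: H₀ sin φ sin δ + cos φ cos δ sin H₀ = 1.4202×-0.52844×0.23437 + 0.84897×0.97215×0.98868 = -0.175892 + 0.815983 = 0.640091.
Q̄ = (S₀/π) × [bracket] = (1361/π) × 0.640091 = 277.30 W/m².
— Configuration B (φ=-27.7°):
Solar declination: sin δ = sin ε · sin λ_s = sin 23.44° × sin 0.0° = 0.00000, so δ = +0.000°.
cos H₀ = −tan(-27.7°) tan(+0.000°) = 0.0000, H₀ = 1.5708 rad.
Bracket: H₀ sin φ sin δ + cos φ cos δ sin H₀ = 1.5708×-0.46484×0.00000 + 0.88539×1.00000×1.00000 = -0.000000 + 0.885390 = 0.885390.
Q̄ = (S₀/π) × [bracket] = (1361/π) × 0.885390 = 383.57 W/m².
Ratio Q̄_A / Q̄_B = 277.30 / 383.57 = 0.7229.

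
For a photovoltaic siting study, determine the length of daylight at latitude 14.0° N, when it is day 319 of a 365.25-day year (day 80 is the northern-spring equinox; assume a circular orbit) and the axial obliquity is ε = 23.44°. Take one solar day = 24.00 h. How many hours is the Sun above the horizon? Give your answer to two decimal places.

Solar longitude: L_s = 360° × (319 − 80)/365.25 = 235.565°.
sin δ = sin 23.44° × sin 235.565° = -0.32808, so δ = -19.152°.
cos h₀ = −tan ϕ · tan δ = −tan(+14.0°) × tan(-19.152°) = 0.0866, so h₀ = 1.4841 rad = 85.03°.
Daylight = 2h₀/(2π) × 24.00 h = (1.4841/π) × 24.00 = 11.34 h.

11.34 h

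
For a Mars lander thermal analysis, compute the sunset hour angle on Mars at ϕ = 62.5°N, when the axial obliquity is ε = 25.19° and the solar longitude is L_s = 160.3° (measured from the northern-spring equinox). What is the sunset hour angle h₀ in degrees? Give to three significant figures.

Solar declination: sin δ = sin ε · sin L_s = sin 25.19° × sin 160.3° = 0.14347, so δ = +8.249°.
cos h₀ = −tan ϕ · tan δ = −tan(+62.5°) × tan(+8.249°) = -0.2785, so h₀ = 1.8530 rad = 106.17°.

h₀ = 106°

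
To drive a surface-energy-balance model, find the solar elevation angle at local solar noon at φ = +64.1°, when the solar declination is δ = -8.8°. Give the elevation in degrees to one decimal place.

17.1°

At local noon the hour angle is zero, so the zenith angle equals |φ − δ| = |+64.1° − (-8.800°)| = 72.900°.
Elevation = 90° − 72.900° = 17.1°.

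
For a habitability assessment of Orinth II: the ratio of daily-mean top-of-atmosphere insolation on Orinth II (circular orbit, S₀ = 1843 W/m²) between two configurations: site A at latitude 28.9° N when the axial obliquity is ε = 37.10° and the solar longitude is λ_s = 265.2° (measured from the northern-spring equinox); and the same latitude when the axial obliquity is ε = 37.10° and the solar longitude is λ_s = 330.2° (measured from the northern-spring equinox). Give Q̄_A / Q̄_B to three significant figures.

Q̄_A / Q̄_B ≈ 0.491

— Configuration A (φ=+28.9°):
Solar declination: sin δ = sin ε · sin λ_s = sin 37.10° × sin 265.2° = -0.60109, so δ = -36.948°.
cos H₀ = −tan(+28.9°) tan(-36.948°) = 0.4152, H₀ = 1.1426 rad.
Bracket: H₀ sin φ sin δ + cos φ cos δ sin H₀ = 1.1426×0.48328×-0.60109 + 0.87546×0.79918×0.90973 = -0.331919 + 0.636493 = 0.304574.
Q̄ = (S₀/π) × [bracket] = (1843/π) × 0.304574 = 178.68 W/m².
— Configuration B (φ=+28.9°):
Solar declination: sin δ = sin ε · sin λ_s = sin 37.10° × sin 330.2° = -0.29978, so δ = -17.444°.
cos H₀ = −tan(+28.9°) tan(-17.444°) = 0.1735, H₀ = 1.3964 rad.
Bracket: H₀ sin φ sin δ + cos φ cos δ sin H₀ = 1.3964×0.48328×-0.29978 + 0.87546×0.95401×0.98484 = -0.202307 + 0.822536 = 0.620229.
Q̄ = (S₀/π) × [bracket] = (1843/π) × 0.620229 = 363.85 W/m².
Ratio Q̄_A / Q̄_B = 178.68 / 363.85 = 0.4911.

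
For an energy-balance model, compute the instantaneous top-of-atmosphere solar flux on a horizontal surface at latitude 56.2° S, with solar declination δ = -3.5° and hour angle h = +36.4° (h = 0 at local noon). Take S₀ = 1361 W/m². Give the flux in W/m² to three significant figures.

677 W/m²

cos θ_z = sin φ sin δ + cos φ cos δ cos h = 0.050730 + 0.446924 = 0.497654.
Flux = S₀ · cos θ_z = 1361 × 0.497654 = 677.3 W/m².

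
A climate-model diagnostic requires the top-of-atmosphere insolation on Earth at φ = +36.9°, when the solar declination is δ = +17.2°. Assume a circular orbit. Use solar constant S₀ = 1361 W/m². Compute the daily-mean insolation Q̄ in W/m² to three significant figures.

cos H₀ = −tan(+36.9°) tan(+17.200°) = -0.2324, H₀ = 1.8054 rad.
Bracket: H₀ sin φ sin δ + cos φ cos δ sin H₀ = 1.8054×0.60042×0.29571 + 0.79968×0.95528×0.97262 = 0.320549 + 0.743002 = 1.063551.
Q̄ = (S₀/π) × [bracket] = (1361/π) × 1.063551 = 460.8 W/m².

Q̄ ≈ 461 W/m²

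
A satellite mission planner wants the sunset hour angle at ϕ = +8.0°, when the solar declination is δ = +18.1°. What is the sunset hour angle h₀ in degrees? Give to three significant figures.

cos h₀ = −tan ϕ · tan δ = −tan(+8.0°) × tan(+18.100°) = -0.0459, so h₀ = 1.6167 rad = 92.63°.

h₀ = 92.6°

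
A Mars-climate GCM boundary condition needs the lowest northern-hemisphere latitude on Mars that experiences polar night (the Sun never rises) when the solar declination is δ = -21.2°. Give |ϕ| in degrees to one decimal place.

|ϕ| = 68.8°

Polar night requires cos h₀ = −tan ϕ tan δ ≥ 1, i.e. tan ϕ tan δ ≤ −1.
The boundary is |tan ϕ| · |tan δ| = 1, so |ϕ| = 90° − |δ| = 90° − 21.2° = 68.8° in the northern hemisphere.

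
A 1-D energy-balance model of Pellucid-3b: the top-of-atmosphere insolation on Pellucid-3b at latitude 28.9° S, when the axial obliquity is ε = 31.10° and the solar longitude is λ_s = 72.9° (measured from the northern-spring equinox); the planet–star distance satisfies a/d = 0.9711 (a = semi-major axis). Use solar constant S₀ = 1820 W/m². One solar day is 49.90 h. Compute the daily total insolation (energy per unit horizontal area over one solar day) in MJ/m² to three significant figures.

Solar declination: sin δ = sin ε · sin λ_s = sin 31.10° × sin 72.9° = 0.49370, so δ = +29.584°.
cos H₀ = −tan(-28.9°) tan(+29.584°) = 0.3134, H₀ = 1.2520 rad.
Bracket: H₀ sin φ sin δ + cos φ cos δ sin H₀ = 1.2520×-0.48328×0.49370 + 0.87546×0.86963×0.94962 = -0.298721 + 0.722971 = 0.424250.
Inverse-square distance factor (a/d)² = 0.9711² = 0.943035.
Q̄ = (S₀/π) × 0.943035 × [bracket] = (1820/π) × 0.943035 × 0.424250 = 231.78 W/m².
Daily total = Q̄ × 49.90 h × 3600 s/h = 231.78 × 49.90 × 3600 / 10⁶ = 41.64 MJ/m².

41.6 MJ/m²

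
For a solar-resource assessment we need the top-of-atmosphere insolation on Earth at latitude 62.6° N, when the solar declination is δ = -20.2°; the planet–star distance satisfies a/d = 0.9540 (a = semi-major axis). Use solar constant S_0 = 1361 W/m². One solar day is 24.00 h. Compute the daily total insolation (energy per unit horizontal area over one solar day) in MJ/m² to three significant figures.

cos h₀ = −tan(+62.6°) tan(-20.200°) = 0.7098, h₀ = 0.7816 rad.
Bracket: h₀ sin ϕ sin δ + cos ϕ cos δ sin h₀ = 0.7816×0.88782×-0.34530 + 0.46020×0.93849×0.70440 = -0.239611 + 0.304225 = 0.064614.
Inverse-square distance factor (a/d)² = 0.9540² = 0.910116.
Q̄ = (S_0/π) × 0.910116 × [bracket] = (1361/π) × 0.910116 × 0.064614 = 25.476 W/m².
Daily total = Q̄ × 24.00 h × 3600 s/h = 25.476 × 24.00 × 3600 / 10⁶ = 2.201 MJ/m².

2.20 MJ/m²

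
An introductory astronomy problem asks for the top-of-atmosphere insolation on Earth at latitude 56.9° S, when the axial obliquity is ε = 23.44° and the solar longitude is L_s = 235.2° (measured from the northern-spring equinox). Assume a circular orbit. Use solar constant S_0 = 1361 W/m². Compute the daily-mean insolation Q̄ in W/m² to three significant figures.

Solar declination: sin δ = sin ε · sin L_s = sin 23.44° × sin 235.2° = -0.32664, so δ = -19.065°.
cos h₀ = −tan(-56.9°) tan(-19.065°) = -0.5302, h₀ = 2.1296 rad.
Bracket: h₀ sin ϕ sin δ + cos ϕ cos δ sin h₀ = 2.1296×-0.83772×-0.32664 + 0.54610×0.94515×0.84790 = 0.582729 + 0.437641 = 1.020370.
Q̄ = (S_0/π) × [bracket] = (1361/π) × 1.020370 = 442.0 W/m².

Q̄ ≈ 442 W/m²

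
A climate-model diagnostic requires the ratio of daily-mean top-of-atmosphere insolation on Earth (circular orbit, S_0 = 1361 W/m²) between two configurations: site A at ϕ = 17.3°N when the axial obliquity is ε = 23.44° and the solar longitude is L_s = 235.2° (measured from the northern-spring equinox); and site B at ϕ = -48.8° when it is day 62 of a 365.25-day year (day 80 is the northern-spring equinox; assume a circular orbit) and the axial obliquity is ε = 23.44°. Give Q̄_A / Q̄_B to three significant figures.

Q̄_A / Q̄_B ≈ 0.940

— Configuration A (ϕ=+17.3°):
Solar declination: sin δ = sin ε · sin L_s = sin 23.44° × sin 235.2° = -0.32664, so δ = -19.065°.
cos h₀ = −tan(+17.3°) tan(-19.065°) = 0.1076, h₀ = 1.4629 rad.
Bracket: h₀ sin ϕ sin δ + cos ϕ cos δ sin h₀ = 1.4629×0.29737×-0.32664 + 0.95476×0.94515×0.99419 = -0.142096 + 0.897149 = 0.755053.
Q̄ = (S_0/π) × [bracket] = (1361/π) × 0.755053 = 327.10 W/m².
— Configuration B (ϕ=-48.8°):
Solar longitude: L_s = 360° × (62 − 80)/365.25 = -17.741°, i.e. -17.741° + 360° = 342.259°.
sin δ = sin 23.44° × sin 342.259° = -0.12121, so δ = -6.962°.
cos h₀ = −tan(-48.8°) tan(-6.962°) = -0.1395, h₀ = 1.7107 rad.
Bracket: h₀ sin ϕ sin δ + cos ϕ cos δ sin h₀ = 1.7107×-0.75241×-0.12121 + 0.65869×0.99263×0.99022 = 0.156015 + 0.647441 = 0.803456.
Q̄ = (S_0/π) × [bracket] = (1361/π) × 0.803456 = 348.07 W/m².
Ratio Q̄_A / Q̄_B = 327.10 / 348.07 = 0.9398.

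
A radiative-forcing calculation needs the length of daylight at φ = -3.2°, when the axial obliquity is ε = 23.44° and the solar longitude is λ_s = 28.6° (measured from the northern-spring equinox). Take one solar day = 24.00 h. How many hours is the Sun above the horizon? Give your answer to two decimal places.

11.92 h

Solar declination: sin δ = sin ε · sin λ_s = sin 23.44° × sin 28.6° = 0.19042, so δ = +10.977°.
cos H₀ = −tan φ · tan δ = −tan(-3.2°) × tan(+10.977°) = 0.0108, so H₀ = 1.5600 rad = 89.38°.
Daylight = 2H₀/(2π) × 24.00 h = (1.5600/π) × 24.00 = 11.92 h.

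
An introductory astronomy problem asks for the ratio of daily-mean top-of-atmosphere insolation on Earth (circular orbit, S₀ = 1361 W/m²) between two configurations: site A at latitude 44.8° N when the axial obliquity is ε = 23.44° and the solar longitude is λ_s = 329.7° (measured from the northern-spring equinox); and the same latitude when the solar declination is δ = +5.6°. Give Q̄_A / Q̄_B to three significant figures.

Q̄_A / Q̄_B ≈ 0.596

— Configuration A (φ=+44.8°):
Solar declination: sin δ = sin ε · sin λ_s = sin 23.44° × sin 329.7° = -0.20070, so δ = -11.578°.
cos H₀ = −tan(+44.8°) tan(-11.578°) = 0.2034, H₀ = 1.3659 rad.
Bracket: H₀ sin φ sin δ + cos φ cos δ sin H₀ = 1.3659×0.70463×-0.20070 + 0.70957×0.97965×0.97909 = -0.193165 + 0.680595 = 0.487430.
Q̄ = (S₀/π) × [bracket] = (1361/π) × 0.487430 = 211.16 W/m².
— Configuration B (φ=+44.8°):
cos H₀ = −tan(+44.8°) tan(+5.600°) = -0.0974, H₀ = 1.6683 rad.
Bracket: H₀ sin φ sin δ + cos φ cos δ sin H₀ = 1.6683×0.70463×0.09758 + 0.70957×0.99523×0.99525 = 0.114709 + 0.702831 = 0.817540.
Q̄ = (S₀/π) × [bracket] = (1361/π) × 0.817540 = 354.17 W/m².
Ratio Q̄_A / Q̄_B = 211.16 / 354.17 = 0.5962.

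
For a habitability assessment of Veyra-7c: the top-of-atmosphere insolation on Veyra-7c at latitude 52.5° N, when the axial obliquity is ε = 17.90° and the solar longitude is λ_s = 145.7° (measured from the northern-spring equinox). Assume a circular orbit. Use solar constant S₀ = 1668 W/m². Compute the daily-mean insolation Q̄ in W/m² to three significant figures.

Q̄ ≈ 441 W/m²

Solar declination: sin δ = sin ε · sin λ_s = sin 17.90° × sin 145.7° = 0.17320, so δ = +9.974°.
cos H₀ = −tan(+52.5°) tan(+9.974°) = -0.2292, H₀ = 1.8020 rad.
Bracket: H₀ sin φ sin δ + cos φ cos δ sin H₀ = 1.8020×0.79335×0.17320 + 0.60876×0.98489×0.97338 = 0.247610 + 0.583601 = 0.831211.
Q̄ = (S₀/π) × [bracket] = (1668/π) × 0.831211 = 441.3 W/m².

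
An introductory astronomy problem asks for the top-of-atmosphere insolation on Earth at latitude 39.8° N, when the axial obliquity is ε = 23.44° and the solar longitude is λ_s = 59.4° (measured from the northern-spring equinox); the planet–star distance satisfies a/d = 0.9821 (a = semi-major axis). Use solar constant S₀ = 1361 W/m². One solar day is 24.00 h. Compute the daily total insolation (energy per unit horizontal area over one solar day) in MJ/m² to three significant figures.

39.7 MJ/m²

Solar declination: sin δ = sin ε · sin λ_s = sin 23.44° × sin 59.4° = 0.34239, so δ = +20.023°.
cos H₀ = −tan(+39.8°) tan(+20.023°) = -0.3036, H₀ = 1.8793 rad.
Bracket: H₀ sin φ sin δ + cos φ cos δ sin H₀ = 1.8793×0.64011×0.34239 + 0.76828×0.93956×0.95279 = 0.411881 + 0.687767 = 1.099648.
Inverse-square distance factor (a/d)² = 0.9821² = 0.964520.
Q̄ = (S₀/π) × 0.964520 × [bracket] = (1361/π) × 0.964520 × 1.099648 = 459.49 W/m².
Daily total = Q̄ × 24.00 h × 3600 s/h = 459.49 × 24.00 × 3600 / 10⁶ = 39.70 MJ/m².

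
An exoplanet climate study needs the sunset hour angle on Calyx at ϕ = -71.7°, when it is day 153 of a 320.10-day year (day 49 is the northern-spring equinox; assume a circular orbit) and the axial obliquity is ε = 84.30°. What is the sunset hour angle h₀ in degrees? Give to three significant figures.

Solar longitude: L_s = 360° × (153 − 49)/320.10 = 116.963°.
sin δ = sin 84.30° × sin 116.963° = 0.88689, so δ = +62.485°.
cos h₀ = −tan ϕ · tan δ = 5.8048 ≥ 1, so the host star never rises (polar night) and h₀ = 0.

h₀ = 0.00°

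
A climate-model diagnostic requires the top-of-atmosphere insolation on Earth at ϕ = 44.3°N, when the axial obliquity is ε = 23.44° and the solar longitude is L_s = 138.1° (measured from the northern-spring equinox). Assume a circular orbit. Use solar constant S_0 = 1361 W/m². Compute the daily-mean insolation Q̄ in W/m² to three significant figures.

Q̄ ≈ 436 W/m²

Solar declination: sin δ = sin ε · sin L_s = sin 23.44° × sin 138.1° = 0.26566, so δ = +15.406°.
cos h₀ = −tan(+44.3°) tan(+15.406°) = -0.2689, h₀ = 1.8431 rad.
Bracket: h₀ sin ϕ sin δ + cos ϕ cos δ sin h₀ = 1.8431×0.69842×0.26566 + 0.71569×0.96407×0.96317 = 0.341973 + 0.664563 = 1.006536.
Q̄ = (S_0/π) × [bracket] = (1361/π) × 1.006536 = 436.1 W/m².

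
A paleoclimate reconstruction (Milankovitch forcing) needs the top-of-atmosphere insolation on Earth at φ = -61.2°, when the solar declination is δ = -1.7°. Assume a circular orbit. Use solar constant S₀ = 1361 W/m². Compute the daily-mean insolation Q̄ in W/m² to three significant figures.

Q̄ ≈ 227 W/m²

cos H₀ = −tan(-61.2°) tan(-1.700°) = -0.0540, H₀ = 1.6248 rad.
Bracket: H₀ sin φ sin δ + cos φ cos δ sin H₀ = 1.6248×-0.87631×-0.02967 + 0.48175×0.99956×0.99854 = 0.042245 + 0.480835 = 0.523080.
Q̄ = (S₀/π) × [bracket] = (1361/π) × 0.523080 = 226.6 W/m².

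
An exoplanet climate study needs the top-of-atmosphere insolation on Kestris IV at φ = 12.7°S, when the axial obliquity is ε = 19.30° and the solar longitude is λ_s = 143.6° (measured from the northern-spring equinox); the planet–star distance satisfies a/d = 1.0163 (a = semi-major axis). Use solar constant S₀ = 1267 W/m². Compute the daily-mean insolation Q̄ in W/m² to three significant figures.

Q̄ ≈ 371 W/m²

Solar declination: sin δ = sin ε · sin λ_s = sin 19.30° × sin 143.6° = 0.19613, so δ = +11.311°.
cos H₀ = −tan(-12.7°) tan(+11.311°) = 0.0451, H₀ = 1.5257 rad.
Bracket: H₀ sin φ sin δ + cos φ cos δ sin H₀ = 1.5257×-0.21985×0.19613 + 0.97553×0.98058×0.99898 = -0.065787 + 0.955609 = 0.889822.
Inverse-square distance factor (a/d)² = 1.0163² = 1.032866.
Q̄ = (S₀/π) × 1.032866 × [bracket] = (1267/π) × 1.032866 × 0.889822 = 370.7 W/m².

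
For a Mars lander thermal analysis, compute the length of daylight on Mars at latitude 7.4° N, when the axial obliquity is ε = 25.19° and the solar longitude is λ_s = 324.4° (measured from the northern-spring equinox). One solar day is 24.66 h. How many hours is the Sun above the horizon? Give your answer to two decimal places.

12.07 h

Solar declination: sin δ = sin ε · sin λ_s = sin 25.19° × sin 324.4° = -0.24776, so δ = -14.345°.
cos H₀ = −tan φ · tan δ = −tan(+7.4°) × tan(-14.345°) = 0.0332, so H₀ = 1.5376 rad = 88.10°.
Daylight = 2H₀/(2π) × 24.66 h = (1.5376/π) × 24.66 = 12.07 h.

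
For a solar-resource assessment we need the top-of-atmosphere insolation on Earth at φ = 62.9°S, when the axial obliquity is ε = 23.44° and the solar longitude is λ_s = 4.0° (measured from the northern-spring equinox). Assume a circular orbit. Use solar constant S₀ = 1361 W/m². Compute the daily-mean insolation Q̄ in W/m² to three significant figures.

Q̄ ≈ 181 W/m²

Solar declination: sin δ = sin ε · sin λ_s = sin 23.44° × sin 4.0° = 0.02775, so δ = +1.590°.
cos H₀ = −tan(-62.9°) tan(+1.590°) = 0.0542, H₀ = 1.5165 rad.
Bracket: H₀ sin φ sin δ + cos φ cos δ sin H₀ = 1.5165×-0.89021×0.02775 + 0.45554×0.99961×0.99853 = -0.037463 + 0.454693 = 0.417230.
Q̄ = (S₀/π) × [bracket] = (1361/π) × 0.417230 = 180.8 W/m².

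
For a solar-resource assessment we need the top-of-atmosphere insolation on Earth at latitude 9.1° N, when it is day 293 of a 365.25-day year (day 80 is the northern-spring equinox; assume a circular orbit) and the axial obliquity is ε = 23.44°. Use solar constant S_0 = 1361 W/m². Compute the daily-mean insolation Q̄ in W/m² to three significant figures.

Q̄ ≈ 398 W/m²

Solar longitude: L_s = 360° × (293 − 80)/365.25 = 209.938°.
sin δ = sin 23.44° × sin 209.938° = -0.19852, so δ = -11.451°.
cos h₀ = −tan(+9.1°) tan(-11.451°) = 0.0324, h₀ = 1.5383 rad.
Bracket: h₀ sin ϕ sin δ + cos ϕ cos δ sin h₀ = 1.5383×0.15816×-0.19852 + 0.98741×0.98010×0.99947 = -0.048299 + 0.967248 = 0.918949.
Q̄ = (S_0/π) × [bracket] = (1361/π) × 0.918949 = 398.1 W/m².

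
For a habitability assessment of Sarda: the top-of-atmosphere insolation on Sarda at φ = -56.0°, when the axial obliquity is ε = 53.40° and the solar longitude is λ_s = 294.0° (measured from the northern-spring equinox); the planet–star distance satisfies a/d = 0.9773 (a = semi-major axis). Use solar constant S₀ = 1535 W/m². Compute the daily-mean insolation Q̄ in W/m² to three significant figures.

Q̄ ≈ 891 W/m²

Solar declination: sin δ = sin ε · sin λ_s = sin 53.40° × sin 294.0° = -0.73341, so δ = -47.173°.
cos H₀ = −tan(-56.0°) tan(-47.173°) = -1.5995 ≤ −1 ⇒ polar day, H₀ = π.
Bracket: H₀ sin φ sin δ + cos φ cos δ sin H₀ = 3.1416×-0.82904×-0.73341 + 0.55919×0.67979×0.00000 = 1.910175 + 0.000000 = 1.910175.
Inverse-square distance factor (a/d)² = 0.9773² = 0.955115.
Q̄ = (S₀/π) × 0.955115 × [bracket] = (1535/π) × 0.955115 × 1.910175 = 891.4 W/m².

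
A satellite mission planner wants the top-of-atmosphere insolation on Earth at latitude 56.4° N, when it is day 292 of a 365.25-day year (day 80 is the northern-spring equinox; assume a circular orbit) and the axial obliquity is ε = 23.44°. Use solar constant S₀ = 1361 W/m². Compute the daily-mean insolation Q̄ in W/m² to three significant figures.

Q̄ ≈ 136 W/m²

Solar longitude: λ_s = 360° × (292 − 80)/365.25 = 208.953°.
sin δ = sin 23.44° × sin 208.953° = -0.19256, so δ = -11.103°.
cos H₀ = −tan(+56.4°) tan(-11.103°) = 0.2954, H₀ = 1.2710 rad.
Bracket: H₀ sin φ sin δ + cos φ cos δ sin H₀ = 1.2710×0.83292×-0.19256 + 0.55339×0.98128×0.95539 = -0.203852 + 0.518806 = 0.314954.
Q̄ = (S₀/π) × [bracket] = (1361/π) × 0.314954 = 136.4 W/m².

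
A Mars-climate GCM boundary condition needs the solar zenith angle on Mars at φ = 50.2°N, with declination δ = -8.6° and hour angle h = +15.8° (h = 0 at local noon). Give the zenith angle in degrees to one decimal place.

θ_z = 60.4°

cos θ_z = sin φ sin δ + cos φ cos δ cos h = -0.114886 + 0.609000 = 0.494114.
θ_z = arccos(0.494114) = 60.4°.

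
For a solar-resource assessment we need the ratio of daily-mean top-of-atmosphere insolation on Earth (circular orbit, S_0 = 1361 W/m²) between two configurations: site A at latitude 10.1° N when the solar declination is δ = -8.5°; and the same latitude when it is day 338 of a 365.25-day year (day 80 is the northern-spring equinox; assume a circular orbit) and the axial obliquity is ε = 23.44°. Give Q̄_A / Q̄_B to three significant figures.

— Configuration A (ϕ=+10.1°):
cos h₀ = −tan(+10.1°) tan(-8.500°) = 0.0266, h₀ = 1.5442 rad.
Bracket: h₀ sin ϕ sin δ + cos ϕ cos δ sin h₀ = 1.5442×0.17537×-0.14781 + 0.98450×0.98902×0.99965 = -0.040028 + 0.973349 = 0.933321.
Q̄ = (S_0/π) × [bracket] = (1361/π) × 0.933321 = 404.33 W/m².
— Configuration B (ϕ=+10.1°):
Solar longitude: L_s = 360° × (338 − 80)/365.25 = 254.292°.
sin δ = sin 23.44° × sin 254.292° = -0.38293, so δ = -22.515°.
cos h₀ = −tan(+10.1°) tan(-22.515°) = 0.0738, h₀ = 1.4969 rad.
Bracket: h₀ sin ϕ sin δ + cos ϕ cos δ sin h₀ = 1.4969×0.17537×-0.38293 + 0.98450×0.92378×0.99727 = -0.100523 + 0.906979 = 0.806456.
Q̄ = (S_0/π) × [bracket] = (1361/π) × 0.806456 = 349.37 W/m².
Ratio Q̄_A / Q̄_B = 404.33 / 349.37 = 1.157.

Q̄_A / Q̄_B ≈ 1.16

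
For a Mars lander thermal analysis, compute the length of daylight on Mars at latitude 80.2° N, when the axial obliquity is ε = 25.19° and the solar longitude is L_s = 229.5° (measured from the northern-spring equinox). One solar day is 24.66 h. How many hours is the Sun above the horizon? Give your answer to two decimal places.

Solar declination: sin δ = sin ε · sin L_s = sin 25.19° × sin 229.5° = -0.32365, so δ = -18.884°.
cos h₀ = −tan ϕ · tan δ = 1.9803 ≥ 1, so the Sun never rises (polar night) and h₀ = 0.
Daylight = 2h₀/(2π) × 24.66 h = (0.0000/π) × 24.66 = 0.00 h.

0.00 h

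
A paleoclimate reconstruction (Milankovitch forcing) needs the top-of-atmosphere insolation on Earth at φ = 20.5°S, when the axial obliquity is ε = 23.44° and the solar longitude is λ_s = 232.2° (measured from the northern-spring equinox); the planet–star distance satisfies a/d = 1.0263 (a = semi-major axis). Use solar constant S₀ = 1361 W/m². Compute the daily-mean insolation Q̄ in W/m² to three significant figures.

Solar declination: sin δ = sin ε · sin λ_s = sin 23.44° × sin 232.2° = -0.31431, so δ = -18.319°.
cos H₀ = −tan(-20.5°) tan(-18.319°) = -0.1238, H₀ = 1.6949 rad.
Bracket: H₀ sin φ sin δ + cos φ cos δ sin H₀ = 1.6949×-0.35021×-0.31431 + 0.93667×0.94932×0.99231 = 0.186565 + 0.882362 = 1.068927.
Inverse-square distance factor (a/d)² = 1.0263² = 1.053292.
Q̄ = (S₀/π) × 1.053292 × [bracket] = (1361/π) × 1.053292 × 1.068927 = 487.8 W/m².

Q̄ ≈ 488 W/m²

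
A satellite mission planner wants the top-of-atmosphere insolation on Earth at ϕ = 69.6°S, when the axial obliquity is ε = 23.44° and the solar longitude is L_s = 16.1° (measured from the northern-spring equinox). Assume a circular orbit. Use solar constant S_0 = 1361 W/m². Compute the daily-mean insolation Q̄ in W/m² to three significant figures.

Solar declination: sin δ = sin ε · sin L_s = sin 23.44° × sin 16.1° = 0.11031, so δ = +6.333°.
cos h₀ = −tan(-69.6°) tan(+6.333°) = 0.2984, h₀ = 1.2677 rad.
Bracket: h₀ sin ϕ sin δ + cos ϕ cos δ sin h₀ = 1.2677×-0.93728×0.11031 + 0.34857×0.99390×0.95443 = -0.131069 + 0.330656 = 0.199587.
Q̄ = (S_0/π) × [bracket] = (1361/π) × 0.199587 = 86.47 W/m².

Q̄ ≈ 86.5 W/m²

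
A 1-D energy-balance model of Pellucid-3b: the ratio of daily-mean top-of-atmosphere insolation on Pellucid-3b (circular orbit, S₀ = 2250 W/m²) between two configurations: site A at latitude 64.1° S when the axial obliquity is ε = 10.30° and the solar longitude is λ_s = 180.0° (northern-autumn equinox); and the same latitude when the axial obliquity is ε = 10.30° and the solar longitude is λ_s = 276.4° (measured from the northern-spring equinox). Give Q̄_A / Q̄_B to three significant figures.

Q̄_A / Q̄_B ≈ 0.614

— Configuration A (φ=-64.1°):
Solar declination: sin δ = sin ε · sin λ_s = sin 10.30° × sin 180.0° = 0.00000, so δ = +0.000°.
cos H₀ = −tan(-64.1°) tan(+0.000°) = 0.0000, H₀ = 1.5708 rad.
Bracket: H₀ sin φ sin δ + cos φ cos δ sin H₀ = 1.5708×-0.89956×0.00000 + 0.43680×1.00000×1.00000 = -0.000000 + 0.436800 = 0.436800.
Q̄ = (S₀/π) × [bracket] = (2250/π) × 0.436800 = 312.83 W/m².
— Configuration B (φ=-64.1°):
Solar declination: sin δ = sin ε · sin λ_s = sin 10.30° × sin 276.4° = -0.17769, so δ = -10.235°.
cos H₀ = −tan(-64.1°) tan(-10.235°) = -0.3719, H₀ = 1.9518 rad.
Bracket: H₀ sin φ sin δ + cos φ cos δ sin H₀ = 1.9518×-0.89956×-0.17769 + 0.43680×0.98409×0.92829 = 0.311981 + 0.399026 = 0.711007.
Q̄ = (S₀/π) × [bracket] = (2250/π) × 0.711007 = 509.22 W/m².
Ratio Q̄_A / Q̄_B = 312.83 / 509.22 = 0.6143.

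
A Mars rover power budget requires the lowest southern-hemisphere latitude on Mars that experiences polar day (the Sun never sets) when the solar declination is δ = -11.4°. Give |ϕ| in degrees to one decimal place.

Polar day requires cos h₀ = −tan ϕ tan δ ≤ −1, i.e. tan ϕ tan δ ≥ 1.
The boundary is |tan ϕ| · |tan δ| = 1, so |ϕ| = 90° − |δ| = 90° − 11.4° = 78.6° in the southern hemisphere.

|ϕ| = 78.6°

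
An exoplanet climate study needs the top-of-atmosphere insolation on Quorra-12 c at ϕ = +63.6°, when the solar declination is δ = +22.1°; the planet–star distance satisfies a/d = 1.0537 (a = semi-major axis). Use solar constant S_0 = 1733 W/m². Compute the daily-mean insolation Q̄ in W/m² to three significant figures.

Q̄ ≈ 667 W/m²

cos h₀ = −tan(+63.6°) tan(+22.100°) = -0.8180, h₀ = 2.5287 rad.
Bracket: h₀ sin ϕ sin δ + cos ϕ cos δ sin h₀ = 2.5287×0.89571×0.37622 + 0.44464×0.92653×0.57522 = 0.852131 + 0.236975 = 1.089106.
Inverse-square distance factor (a/d)² = 1.0537² = 1.110284.
Q̄ = (S_0/π) × 1.110284 × [bracket] = (1733/π) × 1.110284 × 1.089106 = 667.0 W/m².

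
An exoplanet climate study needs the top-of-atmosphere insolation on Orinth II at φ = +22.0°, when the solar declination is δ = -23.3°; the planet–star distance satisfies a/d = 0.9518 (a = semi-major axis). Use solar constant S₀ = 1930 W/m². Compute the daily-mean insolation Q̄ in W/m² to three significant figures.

cos H₀ = −tan(+22.0°) tan(-23.300°) = 0.1740, H₀ = 1.3959 rad.
Bracket: H₀ sin φ sin δ + cos φ cos δ sin H₀ = 1.3959×0.37461×-0.39555 + 0.92718×0.91845×0.98475 = -0.206840 + 0.838582 = 0.631742.
Inverse-square distance factor (a/d)² = 0.9518² = 0.905923.
Q̄ = (S₀/π) × 0.905923 × [bracket] = (1930/π) × 0.905923 × 0.631742 = 351.6 W/m².

Q̄ ≈ 352 W/m²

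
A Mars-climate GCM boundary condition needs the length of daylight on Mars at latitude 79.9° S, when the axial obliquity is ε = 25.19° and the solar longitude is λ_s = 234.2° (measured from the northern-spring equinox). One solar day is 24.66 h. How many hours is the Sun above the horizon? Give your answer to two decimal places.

24.66 h

Solar declination: sin δ = sin ε · sin λ_s = sin 25.19° × sin 234.2° = -0.34521, so δ = -20.194°.
Sunrise equation: cos H₀ = −tan φ · tan δ = -2.0649 ≤ −1, so the Sun never sets (polar day) and H₀ = π.
Daylight = 2H₀/(2π) × 24.66 h = (3.1416/π) × 24.66 = 24.66 h.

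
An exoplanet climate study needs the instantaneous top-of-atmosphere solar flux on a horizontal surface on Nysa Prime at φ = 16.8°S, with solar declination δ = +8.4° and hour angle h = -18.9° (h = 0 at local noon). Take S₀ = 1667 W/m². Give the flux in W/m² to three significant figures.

1.42e+03 W/m²

cos θ_z = sin φ sin δ + cos φ cos δ cos h = -0.042223 + 0.895990 = 0.853767.
Flux = S₀ · cos θ_z = 1667 × 0.853767 = 1423 W/m².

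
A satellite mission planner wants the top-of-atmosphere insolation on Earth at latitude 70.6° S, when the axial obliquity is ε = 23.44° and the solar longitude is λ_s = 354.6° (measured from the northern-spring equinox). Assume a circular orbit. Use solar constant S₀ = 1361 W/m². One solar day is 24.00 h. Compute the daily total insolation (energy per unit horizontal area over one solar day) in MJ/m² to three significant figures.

Solar declination: sin δ = sin ε · sin λ_s = sin 23.44° × sin 354.6° = -0.03744, so δ = -2.145°.
cos H₀ = −tan(-70.6°) tan(-2.145°) = -0.1064, H₀ = 1.6774 rad.
Bracket: H₀ sin φ sin δ + cos φ cos δ sin H₀ = 1.6774×-0.94322×-0.03744 + 0.33216×0.99930×0.99433 = 0.059236 + 0.330045 = 0.389281.
Q̄ = (S₀/π) × [bracket] = (1361/π) × 0.389281 = 168.64 W/m².
Daily total = Q̄ × 24.00 h × 3600 s/h = 168.64 × 24.00 × 3600 / 10⁶ = 14.57 MJ/m².

14.6 MJ/m²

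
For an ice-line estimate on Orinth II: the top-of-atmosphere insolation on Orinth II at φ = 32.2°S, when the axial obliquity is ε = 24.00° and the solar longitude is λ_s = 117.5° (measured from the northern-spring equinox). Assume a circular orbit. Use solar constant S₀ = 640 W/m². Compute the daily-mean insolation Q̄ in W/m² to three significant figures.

Q̄ ≈ 104 W/m²

Solar declination: sin δ = sin ε · sin λ_s = sin 24.00° × sin 117.5° = 0.36078, so δ = +21.148°.
cos H₀ = −tan(-32.2°) tan(+21.148°) = 0.2436, H₀ = 1.3247 rad.
Bracket: H₀ sin φ sin δ + cos φ cos δ sin H₀ = 1.3247×-0.53288×0.36078 + 0.84619×0.93265×0.96988 = -0.254677 + 0.765428 = 0.510751.
Q̄ = (S₀/π) × [bracket] = (640/π) × 0.510751 = 104.0 W/m².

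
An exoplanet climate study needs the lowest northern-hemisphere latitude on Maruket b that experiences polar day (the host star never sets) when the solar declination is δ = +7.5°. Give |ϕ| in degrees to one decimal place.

Polar day requires cos h₀ = −tan ϕ tan δ ≤ −1, i.e. tan ϕ tan δ ≥ 1.
The boundary is |tan ϕ| · |tan δ| = 1, so |ϕ| = 90° − |δ| = 90° − 7.5° = 82.5° in the northern hemisphere.

|ϕ| = 82.5°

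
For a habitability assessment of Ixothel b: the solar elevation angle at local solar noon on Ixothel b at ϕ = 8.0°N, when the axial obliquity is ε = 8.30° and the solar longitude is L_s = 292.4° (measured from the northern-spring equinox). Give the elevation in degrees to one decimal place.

74.3°

Solar declination: sin δ = sin ε · sin L_s = sin 8.30° × sin 292.4° = -0.13346, so δ = -7.670°.
At local noon the hour angle is zero, so the zenith angle equals |ϕ − δ| = |+8.0° − (-7.670°)| = 15.670°.
Elevation = 90° − 15.670° = 74.3°.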